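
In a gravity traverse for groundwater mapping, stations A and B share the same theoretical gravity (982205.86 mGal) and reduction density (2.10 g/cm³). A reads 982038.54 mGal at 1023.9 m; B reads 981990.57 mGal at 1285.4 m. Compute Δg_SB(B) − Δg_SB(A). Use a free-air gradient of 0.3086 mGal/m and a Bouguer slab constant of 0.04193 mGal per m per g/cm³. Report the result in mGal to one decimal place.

Δg_SB(A) = 982038.54 − 982205.86 + 0.3086×1023.9 − 0.04193×2.10×1023.9 = 58.50 mGal
Δg_SB(B) = 981990.57 − 982205.86 + 0.3086×1285.4 − 0.04193×2.10×1285.4 = 68.20 mGal
Difference = 68.20 − (58.50) = 9.70 mGal

9.7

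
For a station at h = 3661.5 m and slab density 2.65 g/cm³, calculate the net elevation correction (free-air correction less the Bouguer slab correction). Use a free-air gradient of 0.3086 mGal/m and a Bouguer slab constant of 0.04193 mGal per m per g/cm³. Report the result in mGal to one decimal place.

Combined gradient = 0.3086 − 0.04193 × 2.65 = 0.1974855 mGal/m
Combined elevation correction = 0.1974855 × 3661.5 = 723.1 mGal

723.1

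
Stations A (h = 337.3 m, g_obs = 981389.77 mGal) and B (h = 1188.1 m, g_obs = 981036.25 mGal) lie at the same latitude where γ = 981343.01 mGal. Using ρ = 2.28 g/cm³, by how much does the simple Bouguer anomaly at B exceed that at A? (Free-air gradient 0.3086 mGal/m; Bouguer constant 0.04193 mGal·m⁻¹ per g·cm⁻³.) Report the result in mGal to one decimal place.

-172.3

Δg_SB(A) = 981389.77 − 981343.01 + 0.3086×337.3 − 0.04193×2.28×337.3 = 118.60 mGal
Δg_SB(B) = 981036.25 − 981343.01 + 0.3086×1188.1 − 0.04193×2.28×1188.1 = -53.70 mGal
Difference = -53.70 − (118.60) = -172.30 mGal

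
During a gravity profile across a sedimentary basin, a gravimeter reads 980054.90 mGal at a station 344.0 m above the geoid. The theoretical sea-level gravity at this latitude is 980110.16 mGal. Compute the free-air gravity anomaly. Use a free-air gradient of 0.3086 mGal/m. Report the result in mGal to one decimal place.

Free-air correction = 0.3086 × 344.0 = 106.16 mGal
Free-air anomaly = 980054.90 − 980110.16 + (106.16) = 50.90 mGal

50.9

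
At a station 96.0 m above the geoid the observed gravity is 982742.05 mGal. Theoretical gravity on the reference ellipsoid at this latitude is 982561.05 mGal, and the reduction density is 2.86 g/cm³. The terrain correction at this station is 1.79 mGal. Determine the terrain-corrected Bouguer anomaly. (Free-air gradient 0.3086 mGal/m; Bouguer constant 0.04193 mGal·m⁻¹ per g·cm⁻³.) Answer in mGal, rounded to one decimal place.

200.9

Free-air correction = 0.3086 × 96.0 = 29.63 mGal
Free-air anomaly = 982742.05 − 982561.05 + (29.63) = 210.63 mGal
Bouguer slab correction = 0.04193 × 2.86 × 96.0 = 11.51 mGal
Simple Bouguer anomaly = 210.63 − (11.51) = 199.12 mGal
Complete Bouguer anomaly = 199.12 + 1.79 = 200.91 mGal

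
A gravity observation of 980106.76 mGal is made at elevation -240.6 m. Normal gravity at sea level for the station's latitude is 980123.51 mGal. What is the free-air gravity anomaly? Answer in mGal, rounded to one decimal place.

Free-air correction = 0.3086 × -240.6 = -74.25 mGal
Free-air anomaly = 980106.76 − 980123.51 + (-74.25) = -91.00 mGal

-91.0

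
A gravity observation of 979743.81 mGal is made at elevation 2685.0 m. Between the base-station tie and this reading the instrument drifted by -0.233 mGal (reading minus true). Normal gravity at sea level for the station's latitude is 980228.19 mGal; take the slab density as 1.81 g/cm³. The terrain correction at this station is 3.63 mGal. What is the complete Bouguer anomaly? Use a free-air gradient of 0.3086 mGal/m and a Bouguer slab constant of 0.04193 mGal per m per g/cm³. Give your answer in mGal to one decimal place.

Drift-corrected reading = 979743.81 − (-0.233) = 979744.043 mGal
Free-air correction = 0.3086 × 2685.0 = 828.59 mGal
Free-air anomaly = 979744.043 − 980228.19 + (828.59) = 344.443 mGal
Bouguer slab correction = 0.04193 × 1.81 × 2685.0 = 203.77 mGal
Simple Bouguer anomaly = 344.443 − (203.77) = 140.673 mGal
Complete Bouguer anomaly = 140.673 + 3.63 = 144.303 mGal

144.3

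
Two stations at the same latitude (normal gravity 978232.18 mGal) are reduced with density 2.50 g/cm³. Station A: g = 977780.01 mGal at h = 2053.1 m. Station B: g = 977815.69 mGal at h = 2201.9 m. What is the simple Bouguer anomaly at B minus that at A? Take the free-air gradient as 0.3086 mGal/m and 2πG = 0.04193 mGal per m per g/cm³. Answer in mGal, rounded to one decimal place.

66.0

Δg_SB(A) = 977780.01 − 978232.18 + 0.3086×2053.1 − 0.04193×2.50×2053.1 = -33.80 mGal
Δg_SB(B) = 977815.69 − 978232.18 + 0.3086×2201.9 − 0.04193×2.50×2201.9 = 32.20 mGal
Difference = 32.20 − (-33.80) = 66.00 mGal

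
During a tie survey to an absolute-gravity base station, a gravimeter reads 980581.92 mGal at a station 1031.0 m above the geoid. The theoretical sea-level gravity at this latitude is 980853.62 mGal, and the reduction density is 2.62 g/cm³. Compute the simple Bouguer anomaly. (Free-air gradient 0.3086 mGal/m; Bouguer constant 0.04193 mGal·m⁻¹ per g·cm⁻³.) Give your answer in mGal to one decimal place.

-66.8

Free-air correction = 0.3086 × 1031.0 = 318.17 mGal
Free-air anomaly = 980581.92 − 980853.62 + (318.17) = 46.47 mGal
Bouguer slab correction = 0.04193 × 2.62 × 1031.0 = 113.26 mGal
Simple Bouguer anomaly = 46.47 − (113.26) = -66.79 mGal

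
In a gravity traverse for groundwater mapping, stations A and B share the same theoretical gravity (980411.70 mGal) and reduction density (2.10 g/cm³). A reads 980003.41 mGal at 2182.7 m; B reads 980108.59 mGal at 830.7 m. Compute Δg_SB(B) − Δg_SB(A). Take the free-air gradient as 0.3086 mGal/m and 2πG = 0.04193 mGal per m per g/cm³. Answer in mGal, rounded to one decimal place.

Δg_SB(A) = 980003.41 − 980411.70 + 0.3086×2182.7 − 0.04193×2.10×2182.7 = 73.10 mGal
Δg_SB(B) = 980108.59 − 980411.70 + 0.3086×830.7 − 0.04193×2.10×830.7 = -119.90 mGal
Difference = -119.90 − (73.10) = -193.00 mGal

-193.0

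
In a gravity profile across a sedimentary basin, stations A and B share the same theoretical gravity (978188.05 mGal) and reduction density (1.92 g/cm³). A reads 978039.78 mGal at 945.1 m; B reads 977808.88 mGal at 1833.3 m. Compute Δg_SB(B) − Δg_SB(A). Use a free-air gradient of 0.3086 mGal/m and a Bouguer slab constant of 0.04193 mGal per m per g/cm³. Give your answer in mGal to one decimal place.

-28.3

Δg_SB(A) = 978039.78 − 978188.05 + 0.3086×945.1 − 0.04193×1.92×945.1 = 67.30 mGal
Δg_SB(B) = 977808.88 − 978188.05 + 0.3086×1833.3 − 0.04193×1.92×1833.3 = 39.00 mGal
Difference = 39.00 − (67.30) = -28.30 mGal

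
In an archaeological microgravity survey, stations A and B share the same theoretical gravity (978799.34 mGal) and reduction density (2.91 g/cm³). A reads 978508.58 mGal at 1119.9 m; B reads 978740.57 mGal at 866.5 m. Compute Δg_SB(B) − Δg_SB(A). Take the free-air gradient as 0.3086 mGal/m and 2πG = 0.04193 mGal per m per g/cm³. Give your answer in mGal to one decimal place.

184.7

Δg_SB(A) = 978508.58 − 978799.34 + 0.3086×1119.9 − 0.04193×2.91×1119.9 = -81.80 mGal
Δg_SB(B) = 978740.57 − 978799.34 + 0.3086×866.5 − 0.04193×2.91×866.5 = 102.90 mGal
Difference = 102.90 − (-81.80) = 184.70 mGal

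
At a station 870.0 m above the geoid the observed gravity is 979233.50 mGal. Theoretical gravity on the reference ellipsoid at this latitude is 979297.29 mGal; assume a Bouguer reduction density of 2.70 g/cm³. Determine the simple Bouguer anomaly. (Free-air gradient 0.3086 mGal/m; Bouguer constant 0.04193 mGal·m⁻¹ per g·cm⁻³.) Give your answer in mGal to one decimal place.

106.2

Free-air correction = 0.3086 × 870.0 = 268.48 mGal
Free-air anomaly = 979233.50 − 979297.29 + (268.48) = 204.69 mGal
Bouguer slab correction = 0.04193 × 2.70 × 870.0 = 98.49 mGal
Simple Bouguer anomaly = 204.69 − (98.49) = 106.20 mGal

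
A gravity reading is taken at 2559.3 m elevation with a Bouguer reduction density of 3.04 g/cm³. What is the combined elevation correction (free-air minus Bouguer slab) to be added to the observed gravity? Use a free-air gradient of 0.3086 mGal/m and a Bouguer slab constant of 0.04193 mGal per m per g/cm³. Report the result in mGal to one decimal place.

463.6

Combined gradient = 0.3086 − 0.04193 × 3.04 = 0.1811328 mGal/m
Combined elevation correction = 0.1811328 × 2559.3 = 463.6 mGal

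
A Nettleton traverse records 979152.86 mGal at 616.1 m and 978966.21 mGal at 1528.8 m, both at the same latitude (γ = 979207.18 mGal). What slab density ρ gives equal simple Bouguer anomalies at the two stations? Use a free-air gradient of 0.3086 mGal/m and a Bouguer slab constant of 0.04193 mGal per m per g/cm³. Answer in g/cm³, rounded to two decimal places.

Δg_obs = 978966.21 − 979152.86 = -186.65 mGal over Δh = 1528.8 − 616.1 = 912.7 m
Equal Bouguer anomalies ⇒ Δg_obs + (0.3086 − 0.04193ρ)·Δh = 0
0.3086 − 0.04193ρ = −Δg_obs/Δh = 0.20450
ρ = (0.3086 − 0.20450) / 0.04193 = 2.48 g/cm³

2.48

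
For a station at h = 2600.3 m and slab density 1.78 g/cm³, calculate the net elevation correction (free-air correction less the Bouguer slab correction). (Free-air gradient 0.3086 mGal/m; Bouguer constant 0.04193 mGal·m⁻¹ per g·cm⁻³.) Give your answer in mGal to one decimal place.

Combined gradient = 0.3086 − 0.04193 × 1.78 = 0.2339646 mGal/m
Combined elevation correction = 0.2339646 × 2600.3 = 608.4 mGal

608.4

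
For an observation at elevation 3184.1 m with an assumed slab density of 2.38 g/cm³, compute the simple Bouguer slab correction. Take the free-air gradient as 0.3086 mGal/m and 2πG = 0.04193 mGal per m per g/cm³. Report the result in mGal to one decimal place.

Bouguer slab correction = 0.04193 × 2.38 × 3184.1 = 317.8 mGal

317.8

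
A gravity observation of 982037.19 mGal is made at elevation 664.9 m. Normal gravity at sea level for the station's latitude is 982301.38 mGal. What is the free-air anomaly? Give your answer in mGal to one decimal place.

-59.0

Free-air correction = 0.3086 × 664.9 = 205.19 mGal
Free-air anomaly = 982037.19 − 982301.38 + (205.19) = -59.00 mGal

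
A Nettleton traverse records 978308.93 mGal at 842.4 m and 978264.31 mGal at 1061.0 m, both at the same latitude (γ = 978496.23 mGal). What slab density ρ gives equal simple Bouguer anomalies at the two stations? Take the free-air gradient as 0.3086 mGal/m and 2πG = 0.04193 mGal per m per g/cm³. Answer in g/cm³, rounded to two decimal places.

2.49

Δg_obs = 978264.31 − 978308.93 = -44.62 mGal over Δh = 1061.0 − 842.4 = 218.6 m
Equal Bouguer anomalies ⇒ Δg_obs + (0.3086 − 0.04193ρ)·Δh = 0
0.3086 − 0.04193ρ = −Δg_obs/Δh = 0.20412
ρ = (0.3086 − 0.20412) / 0.04193 = 2.49 g/cm³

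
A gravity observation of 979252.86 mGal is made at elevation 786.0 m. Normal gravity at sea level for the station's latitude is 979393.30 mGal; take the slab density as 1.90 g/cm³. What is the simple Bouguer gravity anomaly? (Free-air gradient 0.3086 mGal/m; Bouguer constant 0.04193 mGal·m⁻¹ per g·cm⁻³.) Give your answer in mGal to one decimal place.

Free-air correction = 0.3086 × 786.0 = 242.56 mGal
Free-air anomaly = 979252.86 − 979393.30 + (242.56) = 102.12 mGal
Bouguer slab correction = 0.04193 × 1.90 × 786.0 = 62.62 mGal
Simple Bouguer anomaly = 102.12 − (62.62) = 39.50 mGal

39.5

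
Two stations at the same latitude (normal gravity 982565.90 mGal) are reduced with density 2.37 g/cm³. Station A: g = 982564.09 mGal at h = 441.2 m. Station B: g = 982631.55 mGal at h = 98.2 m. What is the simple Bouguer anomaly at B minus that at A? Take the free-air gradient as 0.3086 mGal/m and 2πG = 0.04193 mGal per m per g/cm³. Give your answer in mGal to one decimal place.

Δg_SB(A) = 982564.09 − 982565.90 + 0.3086×441.2 − 0.04193×2.37×441.2 = 90.50 mGal
Δg_SB(B) = 982631.55 − 982565.90 + 0.3086×98.2 − 0.04193×2.37×98.2 = 86.20 mGal
Difference = 86.20 − (90.50) = -4.30 mGal

-4.3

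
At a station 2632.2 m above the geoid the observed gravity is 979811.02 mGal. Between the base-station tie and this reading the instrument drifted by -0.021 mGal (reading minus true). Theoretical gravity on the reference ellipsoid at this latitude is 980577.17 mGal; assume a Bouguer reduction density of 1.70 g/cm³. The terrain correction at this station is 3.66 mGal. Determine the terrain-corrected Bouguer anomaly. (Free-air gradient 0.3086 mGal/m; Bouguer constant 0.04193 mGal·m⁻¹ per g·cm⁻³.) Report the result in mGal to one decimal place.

Drift-corrected reading = 979811.02 − (-0.021) = 979811.041 mGal
Free-air correction = 0.3086 × 2632.2 = 812.30 mGal
Free-air anomaly = 979811.041 − 980577.17 + (812.30) = 46.171 mGal
Bouguer slab correction = 0.04193 × 1.70 × 2632.2 = 187.63 mGal
Simple Bouguer anomaly = 46.171 − (187.63) = -141.459 mGal
Complete Bouguer anomaly = -141.459 + 3.66 = -137.799 mGal

-137.8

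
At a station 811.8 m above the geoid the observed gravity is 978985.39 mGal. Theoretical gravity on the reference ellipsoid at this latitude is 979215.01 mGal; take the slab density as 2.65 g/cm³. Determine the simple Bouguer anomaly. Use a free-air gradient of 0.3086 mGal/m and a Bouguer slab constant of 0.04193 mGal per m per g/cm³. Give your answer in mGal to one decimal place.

-69.3

Free-air correction = 0.3086 × 811.8 = 250.52 mGal
Free-air anomaly = 978985.39 − 979215.01 + (250.52) = 20.90 mGal
Bouguer slab correction = 0.04193 × 2.65 × 811.8 = 90.20 mGal
Simple Bouguer anomaly = 20.90 − (90.20) = -69.30 mGal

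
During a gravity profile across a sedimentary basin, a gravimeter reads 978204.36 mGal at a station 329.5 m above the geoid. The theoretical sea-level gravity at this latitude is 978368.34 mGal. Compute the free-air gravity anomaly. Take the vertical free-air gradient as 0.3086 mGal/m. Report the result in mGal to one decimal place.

-62.3

Free-air correction = 0.3086 × 329.5 = 101.68 mGal
Free-air anomaly = 978204.36 − 978368.34 + (101.68) = -62.30 mGal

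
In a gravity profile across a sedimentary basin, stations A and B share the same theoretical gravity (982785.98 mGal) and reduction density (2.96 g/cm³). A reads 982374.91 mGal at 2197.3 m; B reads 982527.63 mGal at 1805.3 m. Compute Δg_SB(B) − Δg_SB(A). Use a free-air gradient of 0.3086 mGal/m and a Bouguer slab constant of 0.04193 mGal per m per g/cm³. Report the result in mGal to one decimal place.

80.4

Δg_SB(A) = 982374.91 − 982785.98 + 0.3086×2197.3 − 0.04193×2.96×2197.3 = -5.70 mGal
Δg_SB(B) = 982527.63 − 982785.98 + 0.3086×1805.3 − 0.04193×2.96×1805.3 = 74.70 mGal
Difference = 74.70 − (-5.70) = 80.40 mGal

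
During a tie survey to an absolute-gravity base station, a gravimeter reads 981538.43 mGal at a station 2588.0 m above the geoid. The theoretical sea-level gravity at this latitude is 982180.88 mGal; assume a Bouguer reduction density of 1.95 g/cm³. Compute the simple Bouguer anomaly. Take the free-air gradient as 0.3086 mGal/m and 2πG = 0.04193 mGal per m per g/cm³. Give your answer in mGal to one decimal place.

-55.4

Free-air correction = 0.3086 × 2588.0 = 798.66 mGal
Free-air anomaly = 981538.43 − 982180.88 + (798.66) = 156.21 mGal
Bouguer slab correction = 0.04193 × 1.95 × 2588.0 = 211.60 mGal
Simple Bouguer anomaly = 156.21 − (211.60) = -55.39 mGal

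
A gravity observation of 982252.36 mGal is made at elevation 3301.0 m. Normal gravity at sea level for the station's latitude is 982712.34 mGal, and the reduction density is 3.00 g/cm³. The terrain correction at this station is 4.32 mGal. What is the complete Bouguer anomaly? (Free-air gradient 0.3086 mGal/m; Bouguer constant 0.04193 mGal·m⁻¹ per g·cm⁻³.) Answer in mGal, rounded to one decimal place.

Free-air correction = 0.3086 × 3301.0 = 1018.69 mGal
Free-air anomaly = 982252.36 − 982712.34 + (1018.69) = 558.71 mGal
Bouguer slab correction = 0.04193 × 3.00 × 3301.0 = 415.23 mGal
Simple Bouguer anomaly = 558.71 − (415.23) = 143.48 mGal
Complete Bouguer anomaly = 143.48 + 4.32 = 147.80 mGal

147.8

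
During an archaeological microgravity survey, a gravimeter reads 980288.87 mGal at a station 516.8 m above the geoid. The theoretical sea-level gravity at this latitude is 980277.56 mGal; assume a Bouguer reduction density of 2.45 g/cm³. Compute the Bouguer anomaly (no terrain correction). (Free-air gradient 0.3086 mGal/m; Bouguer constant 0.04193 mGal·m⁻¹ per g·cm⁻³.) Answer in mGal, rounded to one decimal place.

Free-air correction = 0.3086 × 516.8 = 159.48 mGal
Free-air anomaly = 980288.87 − 980277.56 + (159.48) = 170.79 mGal
Bouguer slab correction = 0.04193 × 2.45 × 516.8 = 53.09 mGal
Simple Bouguer anomaly = 170.79 − (53.09) = 117.70 mGal

117.7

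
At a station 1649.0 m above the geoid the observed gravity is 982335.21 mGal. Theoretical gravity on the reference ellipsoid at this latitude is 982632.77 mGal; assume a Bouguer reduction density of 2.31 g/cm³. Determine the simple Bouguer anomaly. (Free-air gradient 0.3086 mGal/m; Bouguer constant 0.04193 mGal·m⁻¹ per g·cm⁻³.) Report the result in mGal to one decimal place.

Free-air correction = 0.3086 × 1649.0 = 508.88 mGal
Free-air anomaly = 982335.21 − 982632.77 + (508.88) = 211.32 mGal
Bouguer slab correction = 0.04193 × 2.31 × 1649.0 = 159.72 mGal
Simple Bouguer anomaly = 211.32 − (159.72) = 51.60 mGal

51.6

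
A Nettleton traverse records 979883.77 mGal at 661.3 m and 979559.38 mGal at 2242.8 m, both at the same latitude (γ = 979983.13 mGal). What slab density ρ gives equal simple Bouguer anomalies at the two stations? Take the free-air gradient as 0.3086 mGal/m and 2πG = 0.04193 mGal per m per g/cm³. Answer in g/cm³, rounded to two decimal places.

Δg_obs = 979559.38 − 979883.77 = -324.39 mGal over Δh = 2242.8 − 661.3 = 1581.5 m
Equal Bouguer anomalies ⇒ Δg_obs + (0.3086 − 0.04193ρ)·Δh = 0
0.3086 − 0.04193ρ = −Δg_obs/Δh = 0.20512
ρ = (0.3086 − 0.20512) / 0.04193 = 2.47 g/cm³

2.47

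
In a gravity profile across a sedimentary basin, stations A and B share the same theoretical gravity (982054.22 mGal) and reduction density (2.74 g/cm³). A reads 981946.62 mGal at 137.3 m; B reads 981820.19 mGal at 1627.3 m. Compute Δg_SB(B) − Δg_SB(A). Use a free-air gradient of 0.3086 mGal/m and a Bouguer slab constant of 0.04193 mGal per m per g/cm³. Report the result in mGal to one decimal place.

Δg_SB(A) = 981946.62 − 982054.22 + 0.3086×137.3 − 0.04193×2.74×137.3 = -81.00 mGal
Δg_SB(B) = 981820.19 − 982054.22 + 0.3086×1627.3 − 0.04193×2.74×1627.3 = 81.20 mGal
Difference = 81.20 − (-81.00) = 162.20 mGal

162.2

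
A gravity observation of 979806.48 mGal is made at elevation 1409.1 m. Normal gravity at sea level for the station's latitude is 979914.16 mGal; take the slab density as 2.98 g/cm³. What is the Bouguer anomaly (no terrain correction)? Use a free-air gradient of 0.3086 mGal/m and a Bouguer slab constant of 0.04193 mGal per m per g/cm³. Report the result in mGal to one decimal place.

151.1

Free-air correction = 0.3086 × 1409.1 = 434.85 mGal
Free-air anomaly = 979806.48 − 979914.16 + (434.85) = 327.17 mGal
Bouguer slab correction = 0.04193 × 2.98 × 1409.1 = 176.07 mGal
Simple Bouguer anomaly = 327.17 − (176.07) = 151.10 mGal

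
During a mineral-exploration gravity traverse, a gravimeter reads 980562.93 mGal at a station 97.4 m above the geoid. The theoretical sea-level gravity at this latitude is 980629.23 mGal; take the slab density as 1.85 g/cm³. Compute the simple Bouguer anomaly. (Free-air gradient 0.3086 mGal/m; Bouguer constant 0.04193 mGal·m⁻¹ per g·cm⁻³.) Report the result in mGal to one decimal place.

-43.8

Free-air correction = 0.3086 × 97.4 = 30.06 mGal
Free-air anomaly = 980562.93 − 980629.23 + (30.06) = -36.24 mGal
Bouguer slab correction = 0.04193 × 1.85 × 97.4 = 7.56 mGal
Simple Bouguer anomaly = -36.24 − (7.56) = -43.80 mGal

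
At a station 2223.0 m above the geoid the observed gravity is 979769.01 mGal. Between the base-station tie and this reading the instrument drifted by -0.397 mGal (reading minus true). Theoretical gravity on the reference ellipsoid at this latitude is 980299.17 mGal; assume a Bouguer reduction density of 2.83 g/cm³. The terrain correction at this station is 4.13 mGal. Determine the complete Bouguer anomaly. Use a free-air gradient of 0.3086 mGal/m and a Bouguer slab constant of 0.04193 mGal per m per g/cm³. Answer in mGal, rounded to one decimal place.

-103.4

Drift-corrected reading = 979769.01 − (-0.397) = 979769.407 mGal
Free-air correction = 0.3086 × 2223.0 = 686.02 mGal
Free-air anomaly = 979769.407 − 980299.17 + (686.02) = 156.257 mGal
Bouguer slab correction = 0.04193 × 2.83 × 2223.0 = 263.79 mGal
Simple Bouguer anomaly = 156.257 − (263.79) = -107.533 mGal
Complete Bouguer anomaly = -107.533 + 4.13 = -103.403 mGal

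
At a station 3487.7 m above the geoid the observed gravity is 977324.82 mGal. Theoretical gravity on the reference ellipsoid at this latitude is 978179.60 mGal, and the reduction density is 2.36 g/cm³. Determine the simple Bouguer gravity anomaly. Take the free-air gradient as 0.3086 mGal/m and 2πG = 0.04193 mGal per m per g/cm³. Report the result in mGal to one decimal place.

-123.6

Free-air correction = 0.3086 × 3487.7 = 1076.30 mGal
Free-air anomaly = 977324.82 − 978179.60 + (1076.30) = 221.52 mGal
Bouguer slab correction = 0.04193 × 2.36 × 3487.7 = 345.12 mGal
Simple Bouguer anomaly = 221.52 − (345.12) = -123.60 mGal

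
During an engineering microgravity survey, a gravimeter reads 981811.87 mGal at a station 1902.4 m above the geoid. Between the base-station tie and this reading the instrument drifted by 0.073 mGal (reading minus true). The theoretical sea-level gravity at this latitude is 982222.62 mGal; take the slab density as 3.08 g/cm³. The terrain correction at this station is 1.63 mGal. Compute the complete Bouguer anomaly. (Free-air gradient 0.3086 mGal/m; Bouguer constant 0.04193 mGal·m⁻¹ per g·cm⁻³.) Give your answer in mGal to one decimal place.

-67.8

Drift-corrected reading = 981811.87 − (0.073) = 981811.797 mGal
Free-air correction = 0.3086 × 1902.4 = 587.08 mGal
Free-air anomaly = 981811.797 − 982222.62 + (587.08) = 176.257 mGal
Bouguer slab correction = 0.04193 × 3.08 × 1902.4 = 245.68 mGal
Simple Bouguer anomaly = 176.257 − (245.68) = -69.423 mGal
Complete Bouguer anomaly = -69.423 + 1.63 = -67.793 mGal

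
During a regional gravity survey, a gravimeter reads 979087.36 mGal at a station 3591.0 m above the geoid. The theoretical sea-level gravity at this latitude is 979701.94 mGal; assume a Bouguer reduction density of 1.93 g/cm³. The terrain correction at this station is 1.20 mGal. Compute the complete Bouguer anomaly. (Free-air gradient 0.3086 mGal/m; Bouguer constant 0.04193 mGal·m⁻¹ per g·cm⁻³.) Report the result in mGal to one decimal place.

Free-air correction = 0.3086 × 3591.0 = 1108.18 mGal
Free-air anomaly = 979087.36 − 979701.94 + (1108.18) = 493.60 mGal
Bouguer slab correction = 0.04193 × 1.93 × 3591.0 = 290.60 mGal
Simple Bouguer anomaly = 493.60 − (290.60) = 203.00 mGal
Complete Bouguer anomaly = 203.00 + 1.20 = 204.20 mGal

204.2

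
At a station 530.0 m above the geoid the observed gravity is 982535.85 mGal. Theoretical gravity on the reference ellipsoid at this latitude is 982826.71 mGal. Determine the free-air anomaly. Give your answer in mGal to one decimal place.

Free-air correction = 0.3086 × 530.0 = 163.56 mGal
Free-air anomaly = 982535.85 − 982826.71 + (163.56) = -127.30 mGal

-127.3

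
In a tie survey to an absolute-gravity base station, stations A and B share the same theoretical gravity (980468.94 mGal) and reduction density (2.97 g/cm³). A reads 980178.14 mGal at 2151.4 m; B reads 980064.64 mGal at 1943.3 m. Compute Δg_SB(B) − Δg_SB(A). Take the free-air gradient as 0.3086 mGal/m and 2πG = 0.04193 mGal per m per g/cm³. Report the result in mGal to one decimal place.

Δg_SB(A) = 980178.14 − 980468.94 + 0.3086×2151.4 − 0.04193×2.97×2151.4 = 105.20 mGal
Δg_SB(B) = 980064.64 − 980468.94 + 0.3086×1943.3 − 0.04193×2.97×1943.3 = -46.60 mGal
Difference = -46.60 − (105.20) = -151.80 mGal

-151.8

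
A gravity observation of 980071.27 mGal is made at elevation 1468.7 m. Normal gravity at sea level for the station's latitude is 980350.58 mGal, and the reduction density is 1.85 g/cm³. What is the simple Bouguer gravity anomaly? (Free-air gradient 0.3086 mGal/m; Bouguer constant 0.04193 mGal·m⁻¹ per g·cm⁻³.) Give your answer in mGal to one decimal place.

60.0

Free-air correction = 0.3086 × 1468.7 = 453.24 mGal
Free-air anomaly = 980071.27 − 980350.58 + (453.24) = 173.93 mGal
Bouguer slab correction = 0.04193 × 1.85 × 1468.7 = 113.93 mGal
Simple Bouguer anomaly = 173.93 − (113.93) = 60.00 mGal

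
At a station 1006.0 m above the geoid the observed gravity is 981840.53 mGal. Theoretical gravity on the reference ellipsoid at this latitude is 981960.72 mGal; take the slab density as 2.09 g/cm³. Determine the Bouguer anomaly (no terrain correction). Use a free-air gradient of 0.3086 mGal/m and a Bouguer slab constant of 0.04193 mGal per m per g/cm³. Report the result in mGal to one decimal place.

Free-air correction = 0.3086 × 1006.0 = 310.45 mGal
Free-air anomaly = 981840.53 − 981960.72 + (310.45) = 190.26 mGal
Bouguer slab correction = 0.04193 × 2.09 × 1006.0 = 88.16 mGal
Simple Bouguer anomaly = 190.26 − (88.16) = 102.10 mGal

102.1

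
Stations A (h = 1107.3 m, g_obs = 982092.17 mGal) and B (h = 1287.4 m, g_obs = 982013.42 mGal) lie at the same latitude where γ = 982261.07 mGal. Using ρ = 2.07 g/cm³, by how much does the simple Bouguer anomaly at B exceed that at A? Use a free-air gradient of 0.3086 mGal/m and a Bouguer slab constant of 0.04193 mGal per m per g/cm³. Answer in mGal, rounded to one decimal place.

Δg_SB(A) = 982092.17 − 982261.07 + 0.3086×1107.3 − 0.04193×2.07×1107.3 = 76.70 mGal
Δg_SB(B) = 982013.42 − 982261.07 + 0.3086×1287.4 − 0.04193×2.07×1287.4 = 37.90 mGal
Difference = 37.90 − (76.70) = -38.80 mGal

-38.8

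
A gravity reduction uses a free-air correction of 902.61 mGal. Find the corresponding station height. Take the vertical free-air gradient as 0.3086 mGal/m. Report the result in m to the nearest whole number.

h = 902.61 / 0.3086 = 2924.85 m

2925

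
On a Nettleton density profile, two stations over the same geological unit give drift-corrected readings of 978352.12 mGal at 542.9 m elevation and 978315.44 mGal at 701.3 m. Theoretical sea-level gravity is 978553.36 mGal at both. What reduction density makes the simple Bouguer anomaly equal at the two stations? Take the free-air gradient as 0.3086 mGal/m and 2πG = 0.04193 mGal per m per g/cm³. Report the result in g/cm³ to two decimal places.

1.84

Δg_obs = 978315.44 − 978352.12 = -36.68 mGal over Δh = 701.3 − 542.9 = 158.4 m
Equal Bouguer anomalies ⇒ Δg_obs + (0.3086 − 0.04193ρ)·Δh = 0
0.3086 − 0.04193ρ = −Δg_obs/Δh = 0.23157
ρ = (0.3086 − 0.23157) / 0.04193 = 1.84 g/cm³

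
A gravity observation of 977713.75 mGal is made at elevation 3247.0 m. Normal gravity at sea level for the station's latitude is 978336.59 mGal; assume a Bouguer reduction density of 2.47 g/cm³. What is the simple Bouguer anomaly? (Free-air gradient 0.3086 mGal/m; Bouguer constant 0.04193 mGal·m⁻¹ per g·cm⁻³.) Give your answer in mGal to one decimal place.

Free-air correction = 0.3086 × 3247.0 = 1002.02 mGal
Free-air anomaly = 977713.75 − 978336.59 + (1002.02) = 379.18 mGal
Bouguer slab correction = 0.04193 × 2.47 × 3247.0 = 336.28 mGal
Simple Bouguer anomaly = 379.18 − (336.28) = 42.90 mGal

42.9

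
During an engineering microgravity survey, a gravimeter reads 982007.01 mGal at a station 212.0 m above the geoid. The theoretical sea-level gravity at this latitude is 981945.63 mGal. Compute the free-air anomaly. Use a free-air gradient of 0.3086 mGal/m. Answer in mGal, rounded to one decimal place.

Free-air correction = 0.3086 × 212.0 = 65.42 mGal
Free-air anomaly = 982007.01 − 981945.63 + (65.42) = 126.80 mGal

126.8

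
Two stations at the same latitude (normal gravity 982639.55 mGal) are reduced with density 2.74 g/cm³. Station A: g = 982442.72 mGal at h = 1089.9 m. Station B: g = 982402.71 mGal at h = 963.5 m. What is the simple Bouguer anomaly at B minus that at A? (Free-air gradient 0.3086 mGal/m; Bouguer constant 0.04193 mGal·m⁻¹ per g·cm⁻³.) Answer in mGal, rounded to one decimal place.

Δg_SB(A) = 982442.72 − 982639.55 + 0.3086×1089.9 − 0.04193×2.74×1089.9 = 14.30 mGal
Δg_SB(B) = 982402.71 − 982639.55 + 0.3086×963.5 − 0.04193×2.74×963.5 = -50.20 mGal
Difference = -50.20 − (14.30) = -64.50 mGal

-64.5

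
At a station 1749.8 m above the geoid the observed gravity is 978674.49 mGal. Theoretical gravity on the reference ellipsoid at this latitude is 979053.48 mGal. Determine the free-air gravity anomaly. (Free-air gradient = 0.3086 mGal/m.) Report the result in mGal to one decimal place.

161.0

Free-air correction = 0.3086 × 1749.8 = 539.99 mGal
Free-air anomaly = 978674.49 − 979053.48 + (539.99) = 161.00 mGal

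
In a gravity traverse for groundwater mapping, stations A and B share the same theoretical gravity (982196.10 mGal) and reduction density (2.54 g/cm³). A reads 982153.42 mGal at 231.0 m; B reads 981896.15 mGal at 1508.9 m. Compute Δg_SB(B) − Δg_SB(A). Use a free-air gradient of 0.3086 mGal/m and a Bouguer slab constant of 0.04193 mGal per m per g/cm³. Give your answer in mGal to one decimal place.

Δg_SB(A) = 982153.42 − 982196.10 + 0.3086×231.0 − 0.04193×2.54×231.0 = 4.00 mGal
Δg_SB(B) = 981896.15 − 982196.10 + 0.3086×1508.9 − 0.04193×2.54×1508.9 = 5.00 mGal
Difference = 5.00 − (4.00) = 1.00 mGal

1.0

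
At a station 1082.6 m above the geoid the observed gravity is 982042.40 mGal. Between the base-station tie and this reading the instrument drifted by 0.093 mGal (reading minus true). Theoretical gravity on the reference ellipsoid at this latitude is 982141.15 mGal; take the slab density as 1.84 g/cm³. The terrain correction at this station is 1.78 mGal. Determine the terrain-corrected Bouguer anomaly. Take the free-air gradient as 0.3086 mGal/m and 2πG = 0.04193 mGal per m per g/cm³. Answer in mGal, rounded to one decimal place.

Drift-corrected reading = 982042.40 − (0.093) = 982042.307 mGal
Free-air correction = 0.3086 × 1082.6 = 334.09 mGal
Free-air anomaly = 982042.307 − 982141.15 + (334.09) = 235.247 mGal
Bouguer slab correction = 0.04193 × 1.84 × 1082.6 = 83.52 mGal
Simple Bouguer anomaly = 235.247 − (83.52) = 151.727 mGal
Complete Bouguer anomaly = 151.727 + 1.78 = 153.507 mGal

153.5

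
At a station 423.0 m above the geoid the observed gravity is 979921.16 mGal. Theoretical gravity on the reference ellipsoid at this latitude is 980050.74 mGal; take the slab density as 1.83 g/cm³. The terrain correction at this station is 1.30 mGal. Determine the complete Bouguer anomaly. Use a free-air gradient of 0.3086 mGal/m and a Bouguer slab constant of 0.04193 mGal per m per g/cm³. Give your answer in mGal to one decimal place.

Free-air correction = 0.3086 × 423.0 = 130.54 mGal
Free-air anomaly = 979921.16 − 980050.74 + (130.54) = 0.96 mGal
Bouguer slab correction = 0.04193 × 1.83 × 423.0 = 32.46 mGal
Simple Bouguer anomaly = 0.96 − (32.46) = -31.50 mGal
Complete Bouguer anomaly = -31.50 + 1.30 = -30.20 mGal

-30.2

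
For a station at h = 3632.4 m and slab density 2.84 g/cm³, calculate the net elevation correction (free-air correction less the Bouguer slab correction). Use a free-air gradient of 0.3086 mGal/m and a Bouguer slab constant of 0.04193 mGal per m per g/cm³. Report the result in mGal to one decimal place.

688.4

Combined gradient = 0.3086 − 0.04193 × 2.84 = 0.1895188 mGal/m
Combined elevation correction = 0.1895188 × 3632.4 = 688.4 mGal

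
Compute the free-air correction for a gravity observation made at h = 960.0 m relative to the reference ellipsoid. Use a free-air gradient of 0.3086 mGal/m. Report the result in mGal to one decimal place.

296.3

Free-air correction = 0.3086 × 960.0 = 296.3 mGal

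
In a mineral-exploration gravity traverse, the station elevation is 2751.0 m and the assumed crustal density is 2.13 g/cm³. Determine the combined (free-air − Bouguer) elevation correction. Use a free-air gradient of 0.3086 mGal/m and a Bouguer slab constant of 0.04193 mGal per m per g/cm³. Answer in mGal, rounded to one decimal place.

603.3

Combined gradient = 0.3086 − 0.04193 × 2.13 = 0.2192891 mGal/m
Combined elevation correction = 0.2192891 × 2751.0 = 603.3 mGal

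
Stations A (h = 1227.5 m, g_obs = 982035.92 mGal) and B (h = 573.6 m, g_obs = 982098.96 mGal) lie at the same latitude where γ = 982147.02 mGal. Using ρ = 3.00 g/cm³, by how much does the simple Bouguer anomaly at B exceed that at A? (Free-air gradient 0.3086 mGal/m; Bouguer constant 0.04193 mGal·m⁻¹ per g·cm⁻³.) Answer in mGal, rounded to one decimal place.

-56.5

Δg_SB(A) = 982035.92 − 982147.02 + 0.3086×1227.5 − 0.04193×3.00×1227.5 = 113.30 mGal
Δg_SB(B) = 982098.96 − 982147.02 + 0.3086×573.6 − 0.04193×3.00×573.6 = 56.80 mGal
Difference = 56.80 − (113.30) = -56.50 mGal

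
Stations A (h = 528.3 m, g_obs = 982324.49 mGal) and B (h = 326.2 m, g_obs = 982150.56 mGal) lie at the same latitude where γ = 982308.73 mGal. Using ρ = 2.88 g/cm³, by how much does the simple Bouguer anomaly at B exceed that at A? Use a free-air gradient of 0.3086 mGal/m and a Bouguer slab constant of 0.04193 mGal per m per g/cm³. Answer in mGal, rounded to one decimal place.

Δg_SB(A) = 982324.49 − 982308.73 + 0.3086×528.3 − 0.04193×2.88×528.3 = 115.00 mGal
Δg_SB(B) = 982150.56 − 982308.73 + 0.3086×326.2 − 0.04193×2.88×326.2 = -96.90 mGal
Difference = -96.90 − (115.00) = -211.90 mGal

-211.9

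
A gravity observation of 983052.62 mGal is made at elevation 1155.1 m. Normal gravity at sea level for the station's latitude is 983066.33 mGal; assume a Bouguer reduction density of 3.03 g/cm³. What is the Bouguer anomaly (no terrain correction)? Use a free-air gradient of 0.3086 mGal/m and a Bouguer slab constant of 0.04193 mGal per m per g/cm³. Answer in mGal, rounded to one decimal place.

Free-air correction = 0.3086 × 1155.1 = 356.46 mGal
Free-air anomaly = 983052.62 − 983066.33 + (356.46) = 342.75 mGal
Bouguer slab correction = 0.04193 × 3.03 × 1155.1 = 146.75 mGal
Simple Bouguer anomaly = 342.75 − (146.75) = 196.00 mGal

196.0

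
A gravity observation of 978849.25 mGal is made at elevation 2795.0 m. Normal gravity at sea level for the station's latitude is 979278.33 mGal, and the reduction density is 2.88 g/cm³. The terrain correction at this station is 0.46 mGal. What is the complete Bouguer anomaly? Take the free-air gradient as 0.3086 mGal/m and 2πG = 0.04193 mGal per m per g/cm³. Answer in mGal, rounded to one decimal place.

96.4

Free-air correction = 0.3086 × 2795.0 = 862.54 mGal
Free-air anomaly = 978849.25 − 979278.33 + (862.54) = 433.46 mGal
Bouguer slab correction = 0.04193 × 2.88 × 2795.0 = 337.52 mGal
Simple Bouguer anomaly = 433.46 − (337.52) = 95.94 mGal
Complete Bouguer anomaly = 95.94 + 0.46 = 96.40 mGal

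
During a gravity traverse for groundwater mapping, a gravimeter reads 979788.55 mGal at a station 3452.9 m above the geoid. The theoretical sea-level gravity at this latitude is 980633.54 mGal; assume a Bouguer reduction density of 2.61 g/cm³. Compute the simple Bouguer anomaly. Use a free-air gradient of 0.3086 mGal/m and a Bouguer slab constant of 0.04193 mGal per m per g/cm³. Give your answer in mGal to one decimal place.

Free-air correction = 0.3086 × 3452.9 = 1065.56 mGal
Free-air anomaly = 979788.55 − 980633.54 + (1065.56) = 220.57 mGal
Bouguer slab correction = 0.04193 × 2.61 × 3452.9 = 377.88 mGal
Simple Bouguer anomaly = 220.57 − (377.88) = -157.31 mGal

-157.3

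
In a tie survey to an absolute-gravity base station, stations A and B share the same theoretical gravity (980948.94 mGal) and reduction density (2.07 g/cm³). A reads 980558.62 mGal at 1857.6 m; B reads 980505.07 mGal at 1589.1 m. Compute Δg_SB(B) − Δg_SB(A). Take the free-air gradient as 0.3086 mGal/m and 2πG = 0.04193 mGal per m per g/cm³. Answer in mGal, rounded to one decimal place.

Δg_SB(A) = 980558.62 − 980948.94 + 0.3086×1857.6 − 0.04193×2.07×1857.6 = 21.70 mGal
Δg_SB(B) = 980505.07 − 980948.94 + 0.3086×1589.1 − 0.04193×2.07×1589.1 = -91.40 mGal
Difference = -91.40 − (21.70) = -113.10 mGal

-113.1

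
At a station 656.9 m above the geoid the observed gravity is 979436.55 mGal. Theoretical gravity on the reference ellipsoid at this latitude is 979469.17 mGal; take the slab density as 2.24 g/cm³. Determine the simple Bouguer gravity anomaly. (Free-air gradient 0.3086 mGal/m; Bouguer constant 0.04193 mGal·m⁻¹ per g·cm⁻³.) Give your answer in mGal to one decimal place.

108.4

Free-air correction = 0.3086 × 656.9 = 202.72 mGal
Free-air anomaly = 979436.55 − 979469.17 + (202.72) = 170.10 mGal
Bouguer slab correction = 0.04193 × 2.24 × 656.9 = 61.70 mGal
Simple Bouguer anomaly = 170.10 − (61.70) = 108.40 mGal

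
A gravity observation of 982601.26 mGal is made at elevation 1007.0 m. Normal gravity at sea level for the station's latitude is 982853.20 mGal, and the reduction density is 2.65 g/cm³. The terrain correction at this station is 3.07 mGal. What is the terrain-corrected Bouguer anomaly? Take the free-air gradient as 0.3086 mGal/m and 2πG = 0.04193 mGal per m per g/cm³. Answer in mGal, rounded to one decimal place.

-50.0

Free-air correction = 0.3086 × 1007.0 = 310.76 mGal
Free-air anomaly = 982601.26 − 982853.20 + (310.76) = 58.82 mGal
Bouguer slab correction = 0.04193 × 2.65 × 1007.0 = 111.89 mGal
Simple Bouguer anomaly = 58.82 − (111.89) = -53.07 mGal
Complete Bouguer anomaly = -53.07 + 3.07 = -50.00 mGal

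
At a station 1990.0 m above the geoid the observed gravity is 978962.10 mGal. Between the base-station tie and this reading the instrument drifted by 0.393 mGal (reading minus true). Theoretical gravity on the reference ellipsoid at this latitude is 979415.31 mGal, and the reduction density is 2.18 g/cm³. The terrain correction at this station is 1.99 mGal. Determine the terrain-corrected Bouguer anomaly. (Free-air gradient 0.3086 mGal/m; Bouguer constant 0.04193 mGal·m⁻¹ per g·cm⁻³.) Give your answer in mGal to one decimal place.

Drift-corrected reading = 978962.10 − (0.393) = 978961.707 mGal
Free-air correction = 0.3086 × 1990.0 = 614.11 mGal
Free-air anomaly = 978961.707 − 979415.31 + (614.11) = 160.507 mGal
Bouguer slab correction = 0.04193 × 2.18 × 1990.0 = 181.90 mGal
Simple Bouguer anomaly = 160.507 − (181.90) = -21.393 mGal
Complete Bouguer anomaly = -21.393 + 1.99 = -19.403 mGal

-19.4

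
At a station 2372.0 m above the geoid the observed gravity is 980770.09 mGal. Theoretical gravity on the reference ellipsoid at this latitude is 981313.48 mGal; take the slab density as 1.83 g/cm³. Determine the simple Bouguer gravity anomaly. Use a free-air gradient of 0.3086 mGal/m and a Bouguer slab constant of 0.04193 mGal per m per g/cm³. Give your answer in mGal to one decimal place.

Free-air correction = 0.3086 × 2372.0 = 732.00 mGal
Free-air anomaly = 980770.09 − 981313.48 + (732.00) = 188.61 mGal
Bouguer slab correction = 0.04193 × 1.83 × 2372.0 = 182.01 mGal
Simple Bouguer anomaly = 188.61 − (182.01) = 6.60 mGal

6.6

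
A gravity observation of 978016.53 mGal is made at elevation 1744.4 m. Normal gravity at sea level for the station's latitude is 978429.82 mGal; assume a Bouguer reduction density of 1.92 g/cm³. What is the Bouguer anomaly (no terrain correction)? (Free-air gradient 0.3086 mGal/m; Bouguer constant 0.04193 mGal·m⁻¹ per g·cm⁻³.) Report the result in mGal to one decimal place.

-15.4

Free-air correction = 0.3086 × 1744.4 = 538.32 mGal
Free-air anomaly = 978016.53 − 978429.82 + (538.32) = 125.03 mGal
Bouguer slab correction = 0.04193 × 1.92 × 1744.4 = 140.43 mGal
Simple Bouguer anomaly = 125.03 − (140.43) = -15.40 mGal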